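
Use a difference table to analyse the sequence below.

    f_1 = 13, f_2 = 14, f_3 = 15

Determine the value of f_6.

18

First differences: 1, 1
The first differences are constant (1).
15 + 1 = 16
16 + 1 = 17
17 + 1 = 18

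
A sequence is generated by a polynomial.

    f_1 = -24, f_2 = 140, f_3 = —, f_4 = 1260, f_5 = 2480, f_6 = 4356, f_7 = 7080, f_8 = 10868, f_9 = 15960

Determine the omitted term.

528

Using the last 6 terms:
First differences: 1220, 1876, 2724, 3788, 5092
Second differences: 656, 848, 1064, 1304
Third differences: 192, 216, 240
Fourth differences: 24, 24
Constant fourth difference = 24.
Extend backward: 192 − 24 = 168;  656 − 168 = 488;  1220 − 488 = 732;  1260 − 732 = 528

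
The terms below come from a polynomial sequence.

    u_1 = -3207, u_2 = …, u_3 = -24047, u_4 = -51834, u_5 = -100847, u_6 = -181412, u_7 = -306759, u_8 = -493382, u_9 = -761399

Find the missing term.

Using the last 7 terms:
-27787, -49013, -80565, -125347, -186623, -268017
-21226, -31552, -44782, -61276, -81394
-10326, -13230, -16494, -20118
-2904, -3264, -3624
-360, -360
Constant fifth difference = -360.
Extend backward: -2904 + 360 = -2544;  -10326 + 2544 = -7782;  -21226 + 7782 = -13444;  -27787 + 13444 = -14343;  -24047 + 14343 = -9704

-9704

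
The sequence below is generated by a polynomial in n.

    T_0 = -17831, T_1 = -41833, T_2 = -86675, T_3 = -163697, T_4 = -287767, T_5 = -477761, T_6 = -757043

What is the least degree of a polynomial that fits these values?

5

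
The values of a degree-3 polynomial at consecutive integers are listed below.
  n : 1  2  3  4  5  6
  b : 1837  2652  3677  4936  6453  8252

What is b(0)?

Δ: 815, 1025, 1259, 1517, 1799
Δ²: 210, 234, 258, 282
Δ³: 24, 24, 24
The third differences are constant at 24.
Work back: 210 − 24 = 186;  815 − 186 = 629;  1837 − 629 = 1208

1208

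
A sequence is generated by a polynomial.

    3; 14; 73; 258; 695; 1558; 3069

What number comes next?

First differences: 11, 59, 185, 437, 863, 1511
Second differences: 48, 126, 252, 426, 648
Third differences: 78, 126, 174, 222
Fourth differences: 48, 48, 48
Constant fourth difference = 48, so extend:
222 + 48 = 270;  648 + 270 = 918;  1511 + 918 = 2429;  3069 + 2429 = 5498

5498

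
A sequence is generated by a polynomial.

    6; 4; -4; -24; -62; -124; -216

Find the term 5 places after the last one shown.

D1: -2, -8, -20, -38, -62, -92
D2: -6, -12, -18, -24, -30
D3: -6, -6, -6, -6
The third differences are constant (-6).
-30 − 6 = -36;  -92 − 36 = -128;  -216 − 128 = -344
-36 − 6 = -42;  -128 − 42 = -170;  -344 − 170 = -514
-42 − 6 = -48;  -170 − 48 = -218;  -514 − 218 = -732
-48 − 6 = -54;  -218 − 54 = -272;  -732 − 272 = -1004
-54 − 6 = -60;  -272 − 60 = -332;  -1004 − 332 = -1336

-1336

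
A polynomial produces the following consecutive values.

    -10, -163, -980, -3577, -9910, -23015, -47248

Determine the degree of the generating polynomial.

First differences: -153, -817, -2597, -6333, -13105, -24233
Second differences: -664, -1780, -3736, -6772, -11128
Third differences: -1116, -1956, -3036, -4356
Fourth differences: -840, -1080, -1320
Fifth differences: -240, -240
The fifth differences are constant, so the polynomial has degree 5.

5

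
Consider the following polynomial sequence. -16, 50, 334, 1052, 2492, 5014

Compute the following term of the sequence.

9050

Δ: 66, 284, 718, 1440, 2522
Δ²: 218, 434, 722, 1082
Δ³: 216, 288, 360
Δ⁴: 72, 72
The fourth differences are constant (72).
360 + 72 = 432;  1082 + 432 = 1514;  2522 + 1514 = 4036;  5014 + 4036 = 9050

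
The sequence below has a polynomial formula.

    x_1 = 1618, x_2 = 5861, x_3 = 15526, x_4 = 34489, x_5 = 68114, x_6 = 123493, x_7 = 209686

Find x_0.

4243  9665  18963  33625  55379  86193
5422  9298  14662  21754  30814
3876  5364  7092  9060
1488  1728  1968
240  240
The fifth differences are constant at 240.
Work back: 1488 − 240 = 1248;  3876 − 1248 = 2628;  5422 − 2628 = 2794;  4243 − 2794 = 1449;  1618 − 1449 = 169

169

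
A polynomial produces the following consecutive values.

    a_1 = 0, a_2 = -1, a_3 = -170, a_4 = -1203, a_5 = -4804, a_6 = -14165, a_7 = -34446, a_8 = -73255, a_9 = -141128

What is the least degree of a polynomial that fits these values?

5

D1: -1, -169, -1033, -3601, -9361, -20281, -38809, -67873
D2: -168, -864, -2568, -5760, -10920, -18528, -29064
D3: -696, -1704, -3192, -5160, -7608, -10536
D4: -1008, -1488, -1968, -2448, -2928
D5: -480, -480, -480, -480
The fifth differences are constant, so the polynomial has degree 5.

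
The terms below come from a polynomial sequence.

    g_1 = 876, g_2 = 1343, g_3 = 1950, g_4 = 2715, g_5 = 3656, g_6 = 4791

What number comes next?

Δ: 467 , 607 , 765 , 941 , 1135
Δ²: 140 , 158 , 176 , 194
Δ³: 18 , 18 , 18
The third differences are constant (18).
194 + 18 = 212;  1135 + 212 = 1347;  4791 + 1347 = 6138

6138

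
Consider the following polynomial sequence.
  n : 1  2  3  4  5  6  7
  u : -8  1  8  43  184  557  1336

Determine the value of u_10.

8569

First differences: 9  7  35  141  373  779
Second differences: -2  28  106  232  406
Third differences: 30  78  126  174
Fourth differences: 48  48  48
Fourth differences constant at 48.
174 + 48 = 222;  406 + 222 = 628;  779 + 628 = 1407;  1336 + 1407 = 2743
222 + 48 = 270;  628 + 270 = 898;  1407 + 898 = 2305;  2743 + 2305 = 5048
270 + 48 = 318;  898 + 318 = 1216;  2305 + 1216 = 3521;  5048 + 3521 = 8569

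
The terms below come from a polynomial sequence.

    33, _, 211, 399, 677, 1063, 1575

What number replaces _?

95

Using the last 5 terms:
Δ: 188, 278, 386, 512
Δ²: 90, 108, 126
Δ³: 18, 18
Constant third difference = 18.
Extend backward: 90 − 18 = 72;  188 − 72 = 116;  211 − 116 = 95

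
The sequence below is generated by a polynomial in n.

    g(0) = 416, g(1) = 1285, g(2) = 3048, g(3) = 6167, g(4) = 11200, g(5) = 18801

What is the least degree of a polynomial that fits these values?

D1: 869, 1763, 3119, 5033, 7601
D2: 894, 1356, 1914, 2568
D3: 462, 558, 654
D4: 96, 96
The fourth differences are constant, so the polynomial has degree 4.

4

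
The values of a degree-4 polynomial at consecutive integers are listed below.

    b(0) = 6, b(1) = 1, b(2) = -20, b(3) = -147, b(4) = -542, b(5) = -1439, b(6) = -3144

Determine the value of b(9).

-17247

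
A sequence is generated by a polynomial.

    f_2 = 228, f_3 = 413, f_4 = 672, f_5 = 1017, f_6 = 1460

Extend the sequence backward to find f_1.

105

First differences: 185  259  345  443
Second differences: 74  86  98
Third differences: 12  12
The third differences are constant at 12.
Work back: 74 − 12 = 62;  185 − 62 = 123;  228 − 123 = 105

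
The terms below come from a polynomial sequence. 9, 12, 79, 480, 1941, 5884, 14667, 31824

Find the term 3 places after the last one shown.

Δ: 3 , 67 , 401 , 1461 , 3943 , 8783 , 17157
Δ²: 64 , 334 , 1060 , 2482 , 4840 , 8374
Δ³: 270 , 726 , 1422 , 2358 , 3534
Δ⁴: 456 , 696 , 936 , 1176
Δ⁵: 240 , 240 , 240
Constant fifth difference = 240, so extend:
1176 + 240 = 1416;  3534 + 1416 = 4950;  8374 + 4950 = 13324;  17157 + 13324 = 30481;  31824 + 30481 = 62305
1416 + 240 = 1656;  4950 + 1656 = 6606;  13324 + 6606 = 19930;  30481 + 19930 = 50411;  62305 + 50411 = 112716
1656 + 240 = 1896;  6606 + 1896 = 8502;  19930 + 8502 = 28432;  50411 + 28432 = 78843;  112716 + 78843 = 191559

191559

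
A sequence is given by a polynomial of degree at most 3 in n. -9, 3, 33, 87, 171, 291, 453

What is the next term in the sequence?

663

12, 30, 54, 84, 120, 162
18, 24, 30, 36, 42
6, 6, 6, 6
Third differences constant at 6.
42 + 6 = 48;  162 + 48 = 210;  453 + 210 = 663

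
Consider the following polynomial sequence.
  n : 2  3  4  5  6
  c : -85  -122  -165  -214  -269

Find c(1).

-54

First differences: -37  -43  -49  -55
Second differences: -6  -6  -6
The second differences are constant at -6.
Work back: -37 + 6 = -31;  -85 + 31 = -54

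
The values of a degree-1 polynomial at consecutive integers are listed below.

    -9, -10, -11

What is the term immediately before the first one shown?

Δ: -1, -1
The first differences are constant at -1.
Work back: -9 + 1 = -8

-8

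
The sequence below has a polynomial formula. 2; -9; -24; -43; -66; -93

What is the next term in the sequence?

-124

-11, -15, -19, -23, -27
-4, -4, -4, -4
The second differences are constant (-4).
-27 − 4 = -31;  -93 − 31 = -124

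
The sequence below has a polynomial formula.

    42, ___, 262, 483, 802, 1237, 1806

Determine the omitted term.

Using the last 5 terms:
D1: 221  319  435  569
D2: 98  116  134
D3: 18  18
Constant third difference = 18.
Extend backward: 98 − 18 = 80;  221 − 80 = 141;  262 − 141 = 121

121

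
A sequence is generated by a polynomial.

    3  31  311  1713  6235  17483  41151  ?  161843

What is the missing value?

85501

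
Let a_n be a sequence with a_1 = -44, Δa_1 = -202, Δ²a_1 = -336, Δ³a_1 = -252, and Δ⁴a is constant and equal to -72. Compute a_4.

Build the table forward from the leading diagonal:
D4: -72, -72, -72, -72
D3: -252, -324, -396, -468
D2: -336, -588, -912, -1308
D1: -202, -538, -1126, -2038
a: -44, -246, -784, -1910

-1910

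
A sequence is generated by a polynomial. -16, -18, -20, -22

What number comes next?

-24

D1: -2, -2, -2
First differences constant at -2.
-22 − 2 = -24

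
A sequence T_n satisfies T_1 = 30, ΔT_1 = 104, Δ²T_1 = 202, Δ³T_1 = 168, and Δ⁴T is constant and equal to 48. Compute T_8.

12560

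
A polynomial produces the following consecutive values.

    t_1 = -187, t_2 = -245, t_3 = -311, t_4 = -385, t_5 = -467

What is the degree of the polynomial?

2

D1: -58, -66, -74, -82
D2: -8, -8, -8
The second differences are constant, so the polynomial has degree 2.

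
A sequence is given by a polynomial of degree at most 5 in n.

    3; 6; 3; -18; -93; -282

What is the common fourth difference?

-24

Δ: 3, -3, -21, -75, -189
Δ²: -6, -18, -54, -114
Δ³: -12, -36, -60
Δ⁴: -24, -24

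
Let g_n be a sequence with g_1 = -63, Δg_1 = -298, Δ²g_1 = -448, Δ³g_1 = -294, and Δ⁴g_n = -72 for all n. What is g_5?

-5191

Build the table forward from the leading diagonal:
D4: -72, -72, -72, -72, -72
D3: -294, -366, -438, -510, -582
D2: -448, -742, -1108, -1546, -2056
D1: -298, -746, -1488, -2596, -4142
g: -63, -361, -1107, -2595, -5191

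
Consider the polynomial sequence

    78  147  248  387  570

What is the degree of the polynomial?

3

First differences: 69, 101, 139, 183
Second differences: 32, 38, 44
Third differences: 6, 6
The third differences are constant, so the polynomial has degree 3.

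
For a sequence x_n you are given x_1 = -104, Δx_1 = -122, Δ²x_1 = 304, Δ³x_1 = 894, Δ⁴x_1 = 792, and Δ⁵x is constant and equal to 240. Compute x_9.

Build the table forward from the leading diagonal:
Fifth differences: 240, 240, 240, 240, 240, 240, 240, 240, 240
Fourth differences: 792, 1032, 1272, 1512, 1752, 1992, 2232, 2472, 2712
Third differences: 894, 1686, 2718, 3990, 5502, 7254, 9246, 11478, 13950
Second differences: 304, 1198, 2884, 5602, 9592, 15094, 22348, 31594, 43072
First differences: -122, 182, 1380, 4264, 9866, 19458, 34552, 56900, 88494
x: -104, -226, -44, 1336, 5600, 15466, 34924, 69476, 126376

126376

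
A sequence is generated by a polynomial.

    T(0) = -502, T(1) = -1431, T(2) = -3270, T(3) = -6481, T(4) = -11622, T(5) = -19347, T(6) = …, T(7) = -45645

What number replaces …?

-30406

Using the first 6 terms:
Δ: -929  -1839  -3211  -5141  -7725
Δ²: -910  -1372  -1930  -2584
Δ³: -462  -558  -654
Δ⁴: -96  -96
Constant fourth difference = -96.
Extend forward: -654 − 96 = -750;  -2584 − 750 = -3334;  -7725 − 3334 = -11059;  -19347 − 11059 = -30406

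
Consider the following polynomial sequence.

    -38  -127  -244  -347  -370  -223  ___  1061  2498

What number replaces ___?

Using the first 6 terms:
D1: -89, -117, -103, -23, 147
D2: -28, 14, 80, 170
D3: 42, 66, 90
D4: 24, 24
Constant fourth difference = 24.
Extend forward: 90 + 24 = 114;  170 + 114 = 284;  147 + 284 = 431;  -223 + 431 = 208

208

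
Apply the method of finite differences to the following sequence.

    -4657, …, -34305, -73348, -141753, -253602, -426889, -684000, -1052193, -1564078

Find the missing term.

-13974

Using the last 8 terms:
D1: -39043, -68405, -111849, -173287, -257111, -368193, -511885
D2: -29362, -43444, -61438, -83824, -111082, -143692
D3: -14082, -17994, -22386, -27258, -32610
D4: -3912, -4392, -4872, -5352
D5: -480, -480, -480
Constant fifth difference = -480.
Extend backward: -3912 + 480 = -3432;  -14082 + 3432 = -10650;  -29362 + 10650 = -18712;  -39043 + 18712 = -20331;  -34305 + 20331 = -13974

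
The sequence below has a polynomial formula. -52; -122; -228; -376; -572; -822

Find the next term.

Δ: -70, -106, -148, -196, -250
Δ²: -36, -42, -48, -54
Δ³: -6, -6, -6
Third differences constant at -6.
-54 − 6 = -60;  -250 − 60 = -310;  -822 − 310 = -1132

-1132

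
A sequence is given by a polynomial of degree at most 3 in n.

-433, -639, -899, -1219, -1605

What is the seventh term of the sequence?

-206 , -260 , -320 , -386
-54 , -60 , -66
-6 , -6
The third differences are constant (-6).
-66 − 6 = -72;  -386 − 72 = -458;  -1605 − 458 = -2063
-72 − 6 = -78;  -458 − 78 = -536;  -2063 − 536 = -2599

-2599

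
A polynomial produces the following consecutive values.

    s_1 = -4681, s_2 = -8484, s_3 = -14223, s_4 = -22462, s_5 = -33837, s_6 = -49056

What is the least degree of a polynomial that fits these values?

4

First differences: -3803, -5739, -8239, -11375, -15219
Second differences: -1936, -2500, -3136, -3844
Third differences: -564, -636, -708
Fourth differences: -72, -72
The fourth differences are constant, so the polynomial has degree 4.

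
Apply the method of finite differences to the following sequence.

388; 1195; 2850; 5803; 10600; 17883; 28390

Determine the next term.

First differences: 807 , 1655 , 2953 , 4797 , 7283 , 10507
Second differences: 848 , 1298 , 1844 , 2486 , 3224
Third differences: 450 , 546 , 642 , 738
Fourth differences: 96 , 96 , 96
Fourth differences constant at 96.
738 + 96 = 834;  3224 + 834 = 4058;  10507 + 4058 = 14565;  28390 + 14565 = 42955

42955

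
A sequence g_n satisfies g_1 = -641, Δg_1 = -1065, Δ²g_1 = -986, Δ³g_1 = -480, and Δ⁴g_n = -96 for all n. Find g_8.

-48962

Build the table forward from the leading diagonal:
Fourth differences: -96  -96  -96  -96  -96  -96  -96  -96
Third differences: -480  -576  -672  -768  -864  -960  -1056  -1152
Second differences: -986  -1466  -2042  -2714  -3482  -4346  -5306  -6362
First differences: -1065  -2051  -3517  -5559  -8273  -11755  -16101  -21407
g: -641  -1706  -3757  -7274  -12833  -21106  -32861  -48962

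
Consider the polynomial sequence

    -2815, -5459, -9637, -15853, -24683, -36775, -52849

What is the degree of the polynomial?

4

-2644, -4178, -6216, -8830, -12092, -16074
-1534, -2038, -2614, -3262, -3982
-504, -576, -648, -720
-72, -72, -72
The fourth differences are constant, so the polynomial has degree 4.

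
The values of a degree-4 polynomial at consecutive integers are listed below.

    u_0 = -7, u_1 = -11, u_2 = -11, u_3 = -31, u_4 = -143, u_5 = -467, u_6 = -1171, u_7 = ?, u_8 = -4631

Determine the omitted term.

-2471

Using the first 7 terms:
-4  0  -20  -112  -324  -704
4  -20  -92  -212  -380
-24  -72  -120  -168
-48  -48  -48
Constant fourth difference = -48.
Extend forward: -168 − 48 = -216;  -380 − 216 = -596;  -704 − 596 = -1300;  -1171 − 1300 = -2471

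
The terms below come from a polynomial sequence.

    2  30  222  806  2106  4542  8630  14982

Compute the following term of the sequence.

28 , 192 , 584 , 1300 , 2436 , 4088 , 6352
164 , 392 , 716 , 1136 , 1652 , 2264
228 , 324 , 420 , 516 , 612
96 , 96 , 96 , 96
Fourth differences constant at 96.
612 + 96 = 708;  2264 + 708 = 2972;  6352 + 2972 = 9324;  14982 + 9324 = 24306

24306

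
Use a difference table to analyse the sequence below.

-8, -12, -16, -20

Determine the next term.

-24

-4  -4  -4
First differences constant at -4.
-20 − 4 = -24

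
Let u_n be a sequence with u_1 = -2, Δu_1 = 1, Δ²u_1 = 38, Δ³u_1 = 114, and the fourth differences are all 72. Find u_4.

Build the table forward from the leading diagonal:
Δ⁴: 72, 72, 72, 72
Δ³: 114, 186, 258, 330
Δ²: 38, 152, 338, 596
Δ: 1, 39, 191, 529
u: -2, -1, 38, 229

229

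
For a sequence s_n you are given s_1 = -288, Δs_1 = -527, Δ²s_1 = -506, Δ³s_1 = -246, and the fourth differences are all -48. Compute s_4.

-3633

Build the table forward from the leading diagonal:
D4: -48  -48  -48  -48
D3: -246  -294  -342  -390
D2: -506  -752  -1046  -1388
D1: -527  -1033  -1785  -2831
s: -288  -815  -1848  -3633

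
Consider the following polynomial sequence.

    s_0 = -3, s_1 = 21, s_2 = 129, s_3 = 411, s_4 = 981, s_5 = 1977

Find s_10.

19857

Δ: 24, 108, 282, 570, 996
Δ²: 84, 174, 288, 426
Δ³: 90, 114, 138
Δ⁴: 24, 24
The fourth differences are constant (24).
138 + 24 = 162;  426 + 162 = 588;  996 + 588 = 1584;  1977 + 1584 = 3561
162 + 24 = 186;  588 + 186 = 774;  1584 + 774 = 2358;  3561 + 2358 = 5919
186 + 24 = 210;  774 + 210 = 984;  2358 + 984 = 3342;  5919 + 3342 = 9261
210 + 24 = 234;  984 + 234 = 1218;  3342 + 1218 = 4560;  9261 + 4560 = 13821
234 + 24 = 258;  1218 + 258 = 1476;  4560 + 1476 = 6036;  13821 + 6036 = 19857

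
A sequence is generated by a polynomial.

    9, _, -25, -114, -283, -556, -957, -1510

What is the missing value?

8

Using the last 6 terms:
First differences: -89, -169, -273, -401, -553
Second differences: -80, -104, -128, -152
Third differences: -24, -24, -24
Constant third difference = -24.
Extend backward: -80 + 24 = -56;  -89 + 56 = -33;  -25 + 33 = 8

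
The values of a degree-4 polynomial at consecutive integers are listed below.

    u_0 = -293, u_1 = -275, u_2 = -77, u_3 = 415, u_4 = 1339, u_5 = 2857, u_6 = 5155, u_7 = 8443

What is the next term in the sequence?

12955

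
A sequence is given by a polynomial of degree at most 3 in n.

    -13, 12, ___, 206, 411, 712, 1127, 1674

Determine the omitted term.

Using the last 5 terms:
205, 301, 415, 547
96, 114, 132
18, 18
Constant third difference = 18.
Extend backward: 96 − 18 = 78;  205 − 78 = 127;  206 − 127 = 79

79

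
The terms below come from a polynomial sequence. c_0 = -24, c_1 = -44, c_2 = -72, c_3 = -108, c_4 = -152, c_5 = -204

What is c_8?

-408

First differences: -20, -28, -36, -44, -52
Second differences: -8, -8, -8, -8
Second differences constant at -8.
-52 − 8 = -60;  -204 − 60 = -264
-60 − 8 = -68;  -264 − 68 = -332
-68 − 8 = -76;  -332 − 76 = -408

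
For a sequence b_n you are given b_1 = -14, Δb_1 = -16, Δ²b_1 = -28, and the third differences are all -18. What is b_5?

Build the table forward from the leading diagonal:
D3: -18  -18  -18  -18  -18
D2: -28  -46  -64  -82  -100
D1: -16  -44  -90  -154  -236
b: -14  -30  -74  -164  -318

-318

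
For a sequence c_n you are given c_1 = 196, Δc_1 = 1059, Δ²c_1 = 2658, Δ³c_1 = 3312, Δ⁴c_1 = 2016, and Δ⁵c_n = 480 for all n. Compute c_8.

259987

Build the table forward from the leading diagonal:
Δ⁵: 480  480  480  480  480  480  480  480
Δ⁴: 2016  2496  2976  3456  3936  4416  4896  5376
Δ³: 3312  5328  7824  10800  14256  18192  22608  27504
Δ²: 2658  5970  11298  19122  29922  44178  62370  84978
Δ: 1059  3717  9687  20985  40107  70029  114207  176577
c: 196  1255  4972  14659  35644  75751  145780  259987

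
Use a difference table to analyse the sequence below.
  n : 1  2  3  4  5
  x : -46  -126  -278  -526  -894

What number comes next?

-1406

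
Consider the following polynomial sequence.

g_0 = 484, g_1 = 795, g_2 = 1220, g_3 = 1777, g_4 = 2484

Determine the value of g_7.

5685

Δ: 311, 425, 557, 707
Δ²: 114, 132, 150
Δ³: 18, 18
Constant third difference = 18, so extend:
150 + 18 = 168;  707 + 168 = 875;  2484 + 875 = 3359
168 + 18 = 186;  875 + 186 = 1061;  3359 + 1061 = 4420
186 + 18 = 204;  1061 + 204 = 1265;  4420 + 1265 = 5685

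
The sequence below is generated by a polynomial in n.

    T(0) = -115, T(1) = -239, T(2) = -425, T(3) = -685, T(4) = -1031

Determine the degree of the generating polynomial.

3

-124, -186, -260, -346
-62, -74, -86
-12, -12
The third differences are constant, so the polynomial has degree 3.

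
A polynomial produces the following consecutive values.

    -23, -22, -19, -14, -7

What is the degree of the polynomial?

D1: 1, 3, 5, 7
D2: 2, 2, 2
The second differences are constant, so the polynomial has degree 2.

2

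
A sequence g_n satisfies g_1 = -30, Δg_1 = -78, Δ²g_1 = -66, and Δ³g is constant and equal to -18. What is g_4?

-480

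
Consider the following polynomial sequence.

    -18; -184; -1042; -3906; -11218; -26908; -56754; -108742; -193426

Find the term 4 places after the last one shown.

-1180242

-166  -858  -2864  -7312  -15690  -29846  -51988  -84684
-692  -2006  -4448  -8378  -14156  -22142  -32696
-1314  -2442  -3930  -5778  -7986  -10554
-1128  -1488  -1848  -2208  -2568
-360  -360  -360  -360
Constant fifth difference = -360, so extend:
-2568 − 360 = -2928;  -10554 − 2928 = -13482;  -32696 − 13482 = -46178;  -84684 − 46178 = -130862;  -193426 − 130862 = -324288
-2928 − 360 = -3288;  -13482 − 3288 = -16770;  -46178 − 16770 = -62948;  -130862 − 62948 = -193810;  -324288 − 193810 = -518098
-3288 − 360 = -3648;  -16770 − 3648 = -20418;  -62948 − 20418 = -83366;  -193810 − 83366 = -277176;  -518098 − 277176 = -795274
-3648 − 360 = -4008;  -20418 − 4008 = -24426;  -83366 − 24426 = -107792;  -277176 − 107792 = -384968;  -795274 − 384968 = -1180242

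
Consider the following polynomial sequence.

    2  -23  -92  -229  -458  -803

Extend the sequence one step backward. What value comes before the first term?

7

D1: -25, -69, -137, -229, -345
D2: -44, -68, -92, -116
D3: -24, -24, -24
The third differences are constant at -24.
Work back: -44 + 24 = -20;  -25 + 20 = -5;  2 + 5 = 7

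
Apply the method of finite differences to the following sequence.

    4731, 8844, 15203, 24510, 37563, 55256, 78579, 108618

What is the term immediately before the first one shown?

Δ: 4113  6359  9307  13053  17693  23323  30039
Δ²: 2246  2948  3746  4640  5630  6716
Δ³: 702  798  894  990  1086
Δ⁴: 96  96  96  96
The fourth differences are constant at 96.
Work back: 702 − 96 = 606;  2246 − 606 = 1640;  4113 − 1640 = 2473;  4731 − 2473 = 2258

2258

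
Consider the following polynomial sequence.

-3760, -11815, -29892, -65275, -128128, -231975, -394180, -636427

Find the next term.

First differences: -8055  -18077  -35383  -62853  -103847  -162205  -242247
Second differences: -10022  -17306  -27470  -40994  -58358  -80042
Third differences: -7284  -10164  -13524  -17364  -21684
Fourth differences: -2880  -3360  -3840  -4320
Fifth differences: -480  -480  -480
Constant fifth difference = -480, so extend:
-4320 − 480 = -4800;  -21684 − 4800 = -26484;  -80042 − 26484 = -106526;  -242247 − 106526 = -348773;  -636427 − 348773 = -985200

-985200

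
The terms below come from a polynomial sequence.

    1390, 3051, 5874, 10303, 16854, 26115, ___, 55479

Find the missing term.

38746

Using the first 6 terms:
First differences: 1661, 2823, 4429, 6551, 9261
Second differences: 1162, 1606, 2122, 2710
Third differences: 444, 516, 588
Fourth differences: 72, 72
Constant fourth difference = 72.
Extend forward: 588 + 72 = 660;  2710 + 660 = 3370;  9261 + 3370 = 12631;  26115 + 12631 = 38746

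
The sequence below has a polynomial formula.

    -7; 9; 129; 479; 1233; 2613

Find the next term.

4889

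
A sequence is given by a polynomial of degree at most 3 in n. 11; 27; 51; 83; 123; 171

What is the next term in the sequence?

227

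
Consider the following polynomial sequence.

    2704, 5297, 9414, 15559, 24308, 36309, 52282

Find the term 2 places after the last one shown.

99384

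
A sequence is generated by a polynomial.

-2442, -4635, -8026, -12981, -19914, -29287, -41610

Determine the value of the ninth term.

-77386

Δ: -2193 , -3391 , -4955 , -6933 , -9373 , -12323
Δ²: -1198 , -1564 , -1978 , -2440 , -2950
Δ³: -366 , -414 , -462 , -510
Δ⁴: -48 , -48 , -48
The fourth differences are constant (-48).
-510 − 48 = -558;  -2950 − 558 = -3508;  -12323 − 3508 = -15831;  -41610 − 15831 = -57441
-558 − 48 = -606;  -3508 − 606 = -4114;  -15831 − 4114 = -19945;  -57441 − 19945 = -77386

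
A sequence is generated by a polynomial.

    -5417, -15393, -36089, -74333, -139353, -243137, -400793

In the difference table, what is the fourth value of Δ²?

-38764

Δ: -9976, -20696, -38244, -65020, -103784, -157656
Δ²: -10720, -17548, -26776, -38764, -53872
Δ³: -6828, -9228, -11988, -15108
Δ⁴: -2400, -2760, -3120
Δ⁵: -360, -360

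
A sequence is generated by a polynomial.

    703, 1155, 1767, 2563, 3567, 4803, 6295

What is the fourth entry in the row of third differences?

24

First differences: 452, 612, 796, 1004, 1236, 1492
Second differences: 160, 184, 208, 232, 256
Third differences: 24, 24, 24, 24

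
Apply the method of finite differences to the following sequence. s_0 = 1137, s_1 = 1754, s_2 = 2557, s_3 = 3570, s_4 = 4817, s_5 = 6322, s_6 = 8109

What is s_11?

22114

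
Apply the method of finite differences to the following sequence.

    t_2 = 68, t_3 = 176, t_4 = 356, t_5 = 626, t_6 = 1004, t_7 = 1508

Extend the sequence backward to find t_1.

14

Δ: 108, 180, 270, 378, 504
Δ²: 72, 90, 108, 126
Δ³: 18, 18, 18
The third differences are constant at 18.
Work back: 72 − 18 = 54;  108 − 54 = 54;  68 − 54 = 14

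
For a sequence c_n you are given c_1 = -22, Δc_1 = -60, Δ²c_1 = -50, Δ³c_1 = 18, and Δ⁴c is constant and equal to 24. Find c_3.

-192

Build the table forward from the leading diagonal:
D4: 24  24  24
D3: 18  42  66
D2: -50  -32  10
D1: -60  -110  -142
c: -22  -82  -192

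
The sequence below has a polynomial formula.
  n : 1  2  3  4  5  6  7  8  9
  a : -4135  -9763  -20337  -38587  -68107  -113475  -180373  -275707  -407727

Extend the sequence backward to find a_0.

D1: -5628  -10574  -18250  -29520  -45368  -66898  -95334  -132020
D2: -4946  -7676  -11270  -15848  -21530  -28436  -36686
D3: -2730  -3594  -4578  -5682  -6906  -8250
D4: -864  -984  -1104  -1224  -1344
D5: -120  -120  -120  -120
The fifth differences are constant at -120.
Work back: -864 + 120 = -744;  -2730 + 744 = -1986;  -4946 + 1986 = -2960;  -5628 + 2960 = -2668;  -4135 + 2668 = -1467

-1467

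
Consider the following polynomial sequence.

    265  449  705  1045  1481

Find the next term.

2025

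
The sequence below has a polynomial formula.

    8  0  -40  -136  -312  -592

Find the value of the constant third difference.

-24

Δ: -8, -40, -96, -176, -280
Δ²: -32, -56, -80, -104
Δ³: -24, -24, -24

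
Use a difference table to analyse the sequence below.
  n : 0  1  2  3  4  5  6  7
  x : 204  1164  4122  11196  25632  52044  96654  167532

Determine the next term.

274836

Δ: 960, 2958, 7074, 14436, 26412, 44610, 70878
Δ²: 1998, 4116, 7362, 11976, 18198, 26268
Δ³: 2118, 3246, 4614, 6222, 8070
Δ⁴: 1128, 1368, 1608, 1848
Δ⁵: 240, 240, 240
Constant fifth difference = 240, so extend:
1848 + 240 = 2088;  8070 + 2088 = 10158;  26268 + 10158 = 36426;  70878 + 36426 = 107304;  167532 + 107304 = 274836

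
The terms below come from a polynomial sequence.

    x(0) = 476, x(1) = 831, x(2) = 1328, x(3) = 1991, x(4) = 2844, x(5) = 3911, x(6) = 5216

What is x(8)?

8636

First differences: 355  497  663  853  1067  1305
Second differences: 142  166  190  214  238
Third differences: 24  24  24  24
The third differences are constant (24).
238 + 24 = 262;  1305 + 262 = 1567;  5216 + 1567 = 6783
262 + 24 = 286;  1567 + 286 = 1853;  6783 + 1853 = 8636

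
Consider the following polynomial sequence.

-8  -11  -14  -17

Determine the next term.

First differences: -3 , -3 , -3
The first differences are constant (-3).
-17 − 3 = -20

-20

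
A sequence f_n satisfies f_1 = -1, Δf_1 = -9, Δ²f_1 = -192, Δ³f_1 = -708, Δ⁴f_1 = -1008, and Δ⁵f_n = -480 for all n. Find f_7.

-35095

Build the table forward from the leading diagonal:
Fifth differences: -480  -480  -480  -480  -480  -480  -480
Fourth differences: -1008  -1488  -1968  -2448  -2928  -3408  -3888
Third differences: -708  -1716  -3204  -5172  -7620  -10548  -13956
Second differences: -192  -900  -2616  -5820  -10992  -18612  -29160
First differences: -9  -201  -1101  -3717  -9537  -20529  -39141
f: -1  -10  -211  -1312  -5029  -14566  -35095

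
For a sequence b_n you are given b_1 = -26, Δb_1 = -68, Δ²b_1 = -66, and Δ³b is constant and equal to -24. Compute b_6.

-1266

Build the table forward from the leading diagonal:
D3: -24, -24, -24, -24, -24, -24
D2: -66, -90, -114, -138, -162, -186
D1: -68, -134, -224, -338, -476, -638
b: -26, -94, -228, -452, -790, -1266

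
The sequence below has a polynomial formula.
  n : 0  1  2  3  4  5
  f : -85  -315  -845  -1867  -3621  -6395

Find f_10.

-49005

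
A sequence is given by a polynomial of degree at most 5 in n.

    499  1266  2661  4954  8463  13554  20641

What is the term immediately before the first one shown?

D1: 767, 1395, 2293, 3509, 5091, 7087
D2: 628, 898, 1216, 1582, 1996
D3: 270, 318, 366, 414
D4: 48, 48, 48
The fourth differences are constant at 48.
Work back: 270 − 48 = 222;  628 − 222 = 406;  767 − 406 = 361;  499 − 361 = 138

138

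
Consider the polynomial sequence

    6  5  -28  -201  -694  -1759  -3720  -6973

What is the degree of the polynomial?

First differences: -1, -33, -173, -493, -1065, -1961, -3253
Second differences: -32, -140, -320, -572, -896, -1292
Third differences: -108, -180, -252, -324, -396
Fourth differences: -72, -72, -72, -72
The fourth differences are constant, so the polynomial has degree 4.

4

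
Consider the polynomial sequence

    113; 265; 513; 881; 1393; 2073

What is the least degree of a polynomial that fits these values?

152, 248, 368, 512, 680
96, 120, 144, 168
24, 24, 24
The third differences are constant, so the polynomial has degree 3.

3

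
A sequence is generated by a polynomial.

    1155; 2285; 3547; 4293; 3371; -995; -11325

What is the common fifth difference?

-120

Δ: 1130, 1262, 746, -922, -4366, -10330
Δ²: 132, -516, -1668, -3444, -5964
Δ³: -648, -1152, -1776, -2520
Δ⁴: -504, -624, -744
Δ⁵: -120, -120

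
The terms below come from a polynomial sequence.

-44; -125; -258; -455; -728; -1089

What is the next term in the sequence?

First differences: -81  -133  -197  -273  -361
Second differences: -52  -64  -76  -88
Third differences: -12  -12  -12
Constant third difference = -12, so extend:
-88 − 12 = -100;  -361 − 100 = -461;  -1089 − 461 = -1550

-1550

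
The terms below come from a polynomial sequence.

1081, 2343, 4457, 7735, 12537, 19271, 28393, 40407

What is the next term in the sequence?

55865

1262, 2114, 3278, 4802, 6734, 9122, 12014
852, 1164, 1524, 1932, 2388, 2892
312, 360, 408, 456, 504
48, 48, 48, 48
Constant fourth difference = 48, so extend:
504 + 48 = 552;  2892 + 552 = 3444;  12014 + 3444 = 15458;  40407 + 15458 = 55865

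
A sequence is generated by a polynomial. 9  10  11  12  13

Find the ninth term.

Δ: 1, 1, 1, 1
First differences constant at 1.
13 + 1 = 14
14 + 1 = 15
15 + 1 = 16
16 + 1 = 17

17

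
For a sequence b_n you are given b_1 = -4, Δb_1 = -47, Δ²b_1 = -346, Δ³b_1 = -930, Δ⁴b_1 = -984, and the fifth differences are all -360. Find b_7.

-40996

Build the table forward from the leading diagonal:
D5: -360, -360, -360, -360, -360, -360, -360
D4: -984, -1344, -1704, -2064, -2424, -2784, -3144
D3: -930, -1914, -3258, -4962, -7026, -9450, -12234
D2: -346, -1276, -3190, -6448, -11410, -18436, -27886
D1: -47, -393, -1669, -4859, -11307, -22717, -41153
b: -4, -51, -444, -2113, -6972, -18279, -40996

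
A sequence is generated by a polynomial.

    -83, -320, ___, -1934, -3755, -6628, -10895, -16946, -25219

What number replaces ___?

Using the last 6 terms:
Δ: -1821  -2873  -4267  -6051  -8273
Δ²: -1052  -1394  -1784  -2222
Δ³: -342  -390  -438
Δ⁴: -48  -48
Constant fourth difference = -48.
Extend backward: -342 + 48 = -294;  -1052 + 294 = -758;  -1821 + 758 = -1063;  -1934 + 1063 = -871

-871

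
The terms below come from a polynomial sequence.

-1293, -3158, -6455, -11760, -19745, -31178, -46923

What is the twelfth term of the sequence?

-227288

D1: -1865, -3297, -5305, -7985, -11433, -15745
D2: -1432, -2008, -2680, -3448, -4312
D3: -576, -672, -768, -864
D4: -96, -96, -96
Fourth differences constant at -96.
-864 − 96 = -960;  -4312 − 960 = -5272;  -15745 − 5272 = -21017;  -46923 − 21017 = -67940
-960 − 96 = -1056;  -5272 − 1056 = -6328;  -21017 − 6328 = -27345;  -67940 − 27345 = -95285
-1056 − 96 = -1152;  -6328 − 1152 = -7480;  -27345 − 7480 = -34825;  -95285 − 34825 = -130110
-1152 − 96 = -1248;  -7480 − 1248 = -8728;  -34825 − 8728 = -43553;  -130110 − 43553 = -173663
-1248 − 96 = -1344;  -8728 − 1344 = -10072;  -43553 − 10072 = -53625;  -173663 − 53625 = -227288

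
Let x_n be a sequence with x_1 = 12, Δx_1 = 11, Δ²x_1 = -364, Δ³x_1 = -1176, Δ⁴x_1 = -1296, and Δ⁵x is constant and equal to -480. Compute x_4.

-2223

Build the table forward from the leading diagonal:
D5: -480  -480  -480  -480
D4: -1296  -1776  -2256  -2736
D3: -1176  -2472  -4248  -6504
D2: -364  -1540  -4012  -8260
D1: 11  -353  -1893  -5905
x: 12  23  -330  -2223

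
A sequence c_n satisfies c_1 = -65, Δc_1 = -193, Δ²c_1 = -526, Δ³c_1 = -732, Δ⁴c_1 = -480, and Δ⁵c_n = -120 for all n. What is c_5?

Build the table forward from the leading diagonal:
Fifth differences: -120, -120, -120, -120, -120
Fourth differences: -480, -600, -720, -840, -960
Third differences: -732, -1212, -1812, -2532, -3372
Second differences: -526, -1258, -2470, -4282, -6814
First differences: -193, -719, -1977, -4447, -8729
c: -65, -258, -977, -2954, -7401

-7401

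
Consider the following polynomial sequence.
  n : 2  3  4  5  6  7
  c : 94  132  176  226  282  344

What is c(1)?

62

Δ: 38, 44, 50, 56, 62
Δ²: 6, 6, 6, 6
The second differences are constant at 6.
Work back: 38 − 6 = 32;  94 − 32 = 62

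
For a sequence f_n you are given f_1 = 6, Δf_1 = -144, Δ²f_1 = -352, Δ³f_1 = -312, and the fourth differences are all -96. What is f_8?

-22674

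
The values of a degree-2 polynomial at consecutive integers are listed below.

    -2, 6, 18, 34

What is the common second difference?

4

Δ: 8, 12, 16
Δ²: 4, 4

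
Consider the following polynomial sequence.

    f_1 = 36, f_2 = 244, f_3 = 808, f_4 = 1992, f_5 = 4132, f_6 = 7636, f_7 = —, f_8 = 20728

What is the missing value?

12984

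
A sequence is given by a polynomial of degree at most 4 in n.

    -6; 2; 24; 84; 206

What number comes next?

Δ: 8, 22, 60, 122
Δ²: 14, 38, 62
Δ³: 24, 24
Constant third difference = 24, so extend:
62 + 24 = 86;  122 + 86 = 208;  206 + 208 = 414

414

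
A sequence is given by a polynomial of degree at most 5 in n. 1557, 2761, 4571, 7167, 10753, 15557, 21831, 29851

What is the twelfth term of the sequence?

85751

Δ: 1204, 1810, 2596, 3586, 4804, 6274, 8020
Δ²: 606, 786, 990, 1218, 1470, 1746
Δ³: 180, 204, 228, 252, 276
Δ⁴: 24, 24, 24, 24
The fourth differences are constant (24).
276 + 24 = 300;  1746 + 300 = 2046;  8020 + 2046 = 10066;  29851 + 10066 = 39917
300 + 24 = 324;  2046 + 324 = 2370;  10066 + 2370 = 12436;  39917 + 12436 = 52353
324 + 24 = 348;  2370 + 348 = 2718;  12436 + 2718 = 15154;  52353 + 15154 = 67507
348 + 24 = 372;  2718 + 372 = 3090;  15154 + 3090 = 18244;  67507 + 18244 = 85751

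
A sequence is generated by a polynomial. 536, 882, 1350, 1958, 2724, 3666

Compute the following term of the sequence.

Δ: 346  468  608  766  942
Δ²: 122  140  158  176
Δ³: 18  18  18
The third differences are constant (18).
176 + 18 = 194;  942 + 194 = 1136;  3666 + 1136 = 4802

4802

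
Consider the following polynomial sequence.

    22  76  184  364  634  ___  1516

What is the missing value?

1012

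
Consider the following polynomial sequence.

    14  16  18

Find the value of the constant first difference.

2

D1: 2, 2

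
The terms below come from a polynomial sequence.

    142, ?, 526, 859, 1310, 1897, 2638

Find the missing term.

293

Using the last 5 terms:
Δ: 333, 451, 587, 741
Δ²: 118, 136, 154
Δ³: 18, 18
Constant third difference = 18.
Extend backward: 118 − 18 = 100;  333 − 100 = 233;  526 − 233 = 293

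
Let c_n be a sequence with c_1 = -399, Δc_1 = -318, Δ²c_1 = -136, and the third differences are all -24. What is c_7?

Build the table forward from the leading diagonal:
Third differences: -24, -24, -24, -24, -24, -24, -24
Second differences: -136, -160, -184, -208, -232, -256, -280
First differences: -318, -454, -614, -798, -1006, -1238, -1494
c: -399, -717, -1171, -1785, -2583, -3589, -4827

-4827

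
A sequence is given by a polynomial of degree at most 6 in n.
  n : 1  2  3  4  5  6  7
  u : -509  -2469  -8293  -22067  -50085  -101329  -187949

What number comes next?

-325743

First differences: -1960, -5824, -13774, -28018, -51244, -86620
Second differences: -3864, -7950, -14244, -23226, -35376
Third differences: -4086, -6294, -8982, -12150
Fourth differences: -2208, -2688, -3168
Fifth differences: -480, -480
Fifth differences constant at -480.
-3168 − 480 = -3648;  -12150 − 3648 = -15798;  -35376 − 15798 = -51174;  -86620 − 51174 = -137794;  -187949 − 137794 = -325743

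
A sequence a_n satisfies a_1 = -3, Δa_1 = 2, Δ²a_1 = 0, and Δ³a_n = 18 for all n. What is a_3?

Build the table forward from the leading diagonal:
Δ³: 18  18  18
Δ²: 0  18  36
Δ: 2  2  20
a: -3  -1  1

1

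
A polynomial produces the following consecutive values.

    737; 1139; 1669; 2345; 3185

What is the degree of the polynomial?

3

402, 530, 676, 840
128, 146, 164
18, 18
The third differences are constant, so the polynomial has degree 3.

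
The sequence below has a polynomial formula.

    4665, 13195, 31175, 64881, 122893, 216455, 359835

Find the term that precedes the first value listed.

1253

Δ: 8530  17980  33706  58012  93562  143380
Δ²: 9450  15726  24306  35550  49818
Δ³: 6276  8580  11244  14268
Δ⁴: 2304  2664  3024
Δ⁵: 360  360
The fifth differences are constant at 360.
Work back: 2304 − 360 = 1944;  6276 − 1944 = 4332;  9450 − 4332 = 5118;  8530 − 5118 = 3412;  4665 − 3412 = 1253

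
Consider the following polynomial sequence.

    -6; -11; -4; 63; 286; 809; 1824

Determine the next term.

3571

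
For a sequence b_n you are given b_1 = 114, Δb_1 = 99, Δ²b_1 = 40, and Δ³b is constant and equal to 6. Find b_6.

1069

Build the table forward from the leading diagonal:
D3: 6, 6, 6, 6, 6, 6
D2: 40, 46, 52, 58, 64, 70
D1: 99, 139, 185, 237, 295, 359
b: 114, 213, 352, 537, 774, 1069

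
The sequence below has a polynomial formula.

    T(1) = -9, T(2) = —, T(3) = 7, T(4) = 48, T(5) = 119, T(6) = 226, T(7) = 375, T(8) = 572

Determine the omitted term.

-10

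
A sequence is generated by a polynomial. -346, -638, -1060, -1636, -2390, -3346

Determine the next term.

-4528

First differences: -292 , -422 , -576 , -754 , -956
Second differences: -130 , -154 , -178 , -202
Third differences: -24 , -24 , -24
Constant third difference = -24, so extend:
-202 − 24 = -226;  -956 − 226 = -1182;  -3346 − 1182 = -4528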